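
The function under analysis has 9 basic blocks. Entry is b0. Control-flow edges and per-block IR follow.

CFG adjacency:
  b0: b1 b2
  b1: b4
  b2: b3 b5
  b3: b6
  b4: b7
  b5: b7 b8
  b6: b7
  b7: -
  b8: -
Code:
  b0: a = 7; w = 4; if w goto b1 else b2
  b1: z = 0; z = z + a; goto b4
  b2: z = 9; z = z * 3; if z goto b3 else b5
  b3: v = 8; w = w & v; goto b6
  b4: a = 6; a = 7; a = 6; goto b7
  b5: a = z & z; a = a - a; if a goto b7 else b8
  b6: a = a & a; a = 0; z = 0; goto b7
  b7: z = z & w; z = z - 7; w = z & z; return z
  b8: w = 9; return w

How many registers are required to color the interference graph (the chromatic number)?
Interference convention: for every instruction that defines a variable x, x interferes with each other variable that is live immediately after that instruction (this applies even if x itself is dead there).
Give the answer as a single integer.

Answer: 3

Analysis:
def/use:
  b0: def={a,w} ue=∅
  b1: def={z} ue={a}
  b2: def={z} ue=∅
  b3: def={v,w} ue={w}
  b4: def={a} ue=∅
  b5: def={a} ue={z}
  b6: def={a,z} ue={a}
  b7: def={w,z} ue={w,z}
  b8: def={w} ue=∅

Liveness:
  live b0: ∅→{a,w}
  live b1: {a,w}→{w,z}
  live b2: {a,w}→{a,w,z}
  live b3: {a,w}→{a,w}
  live b4: {w,z}→{w,z}
  live b5: {w,z}→{w,z}
  live b6: {a,w}→{w,z}
  live b7: {w,z}→∅
  live b8: ∅→∅

Conflict graph:
  a — {v,w,z}
  v — {a,w}
  w — {a,v,z}
  z — {a,w}

Registers:
  clique {a,v,w} ⇒ need ≥ 3
  assign a→r0 v→r2 w→r1 z→r2 — no edge inside a register ⇒ χ ≤ 3
  χ = 3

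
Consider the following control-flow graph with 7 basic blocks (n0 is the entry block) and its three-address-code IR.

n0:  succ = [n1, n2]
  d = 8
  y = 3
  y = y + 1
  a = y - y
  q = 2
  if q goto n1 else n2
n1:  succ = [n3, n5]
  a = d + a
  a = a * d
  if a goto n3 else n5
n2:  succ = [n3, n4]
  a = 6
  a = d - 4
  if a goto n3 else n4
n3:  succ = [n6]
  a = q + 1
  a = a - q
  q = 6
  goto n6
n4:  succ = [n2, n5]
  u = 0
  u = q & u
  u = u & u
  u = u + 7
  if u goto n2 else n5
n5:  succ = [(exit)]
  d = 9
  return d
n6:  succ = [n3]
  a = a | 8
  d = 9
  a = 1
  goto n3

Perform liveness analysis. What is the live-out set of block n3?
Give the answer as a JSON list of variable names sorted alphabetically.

Answer: ["a", "q"]

Analysis:
Per-block:
  n0 def {a,d,q,y} use ∅
  n1 def {a} use {a,d}
  n2 def {a} use {d}
  n3 def {a,q} use {q}
  n4 def {u} use {q}
  n5 def {d} use ∅
  n6 def {a,d} use {a}

Backward fixpoint:
  live n0: ∅→{a,d,q}
  live n1: {a,d,q}→{q}
  live n2: {d,q}→{d,q}
  live n3: {q}→{a,q}
  live n4: {d,q}→{d,q}
  live n5: ∅→∅
  live n6: {a,q}→{q}

live-out(n3) = ["a", "q"]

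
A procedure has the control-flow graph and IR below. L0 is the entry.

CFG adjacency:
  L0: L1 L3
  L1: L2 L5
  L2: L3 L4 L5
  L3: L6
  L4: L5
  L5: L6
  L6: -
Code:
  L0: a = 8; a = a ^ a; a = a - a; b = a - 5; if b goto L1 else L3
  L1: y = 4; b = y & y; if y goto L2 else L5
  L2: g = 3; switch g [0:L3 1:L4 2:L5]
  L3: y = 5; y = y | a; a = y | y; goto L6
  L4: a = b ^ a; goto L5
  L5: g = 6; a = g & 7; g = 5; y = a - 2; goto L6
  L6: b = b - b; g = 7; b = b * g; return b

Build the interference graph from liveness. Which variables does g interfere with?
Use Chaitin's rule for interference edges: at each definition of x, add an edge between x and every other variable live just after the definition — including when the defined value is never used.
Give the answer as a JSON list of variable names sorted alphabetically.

Block summaries:
  L0 def {a,b} use ∅
  L1 def {b,y} use ∅
  L2 def {g} use ∅
  L3 def {a,y} use {a}
  L4 def {a} use {a,b}
  L5 def {a,g,y} use ∅
  L6 def {b,g} use {b}

Liveness:
  live L0: ∅→{a,b}
  live L1: {a}→{a,b}
  live L2: {a,b}→{a,b}
  live L3: {a,b}→{b}
  live L4: {a,b}→{b}
  live L5: {b}→{b}
  live L6: {b}→∅

Interfere edges:
  a↔{b,g,y}
  b↔{a,g,y}
  g↔{a,b}
  y↔{a,b}

N(g) = ["a", "b"]

Answer: ["a", "b"]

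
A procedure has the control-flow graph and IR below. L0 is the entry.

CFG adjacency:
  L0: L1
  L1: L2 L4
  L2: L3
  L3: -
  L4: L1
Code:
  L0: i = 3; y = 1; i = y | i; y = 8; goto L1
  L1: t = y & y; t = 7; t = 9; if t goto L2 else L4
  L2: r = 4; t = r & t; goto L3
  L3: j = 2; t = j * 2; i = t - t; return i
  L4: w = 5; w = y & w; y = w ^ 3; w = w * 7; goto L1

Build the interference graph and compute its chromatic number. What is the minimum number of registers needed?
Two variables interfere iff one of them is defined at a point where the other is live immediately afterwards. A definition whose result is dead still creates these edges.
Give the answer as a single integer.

Answer: 2

Working:
Block summaries:
  L0 def {i,y} use ∅
  L1 def {t} use {y}
  L2 def {r,t} use {t}
  L3 def {i,j,t} use ∅
  L4 def {w,y} use {y}

Live sets:
  L0: in=∅ out={y}
  L1: in={y} out={t,y}
  L2: in={t} out=∅
  L3: in=∅ out=∅
  L4: in={y} out={y}

Interfere edges:
  i: {y}
  j: ∅
  r: {t}
  t: {r,y}
  w: {y}
  y: {i,t,w}

Colouring:
  clique {i,y} ⇒ need ≥ 2
  assign i→r1 j→r0 r→r0 t→r1 w→r1 y→r0 — no edge inside a register ⇒ χ ≤ 2
  χ = 2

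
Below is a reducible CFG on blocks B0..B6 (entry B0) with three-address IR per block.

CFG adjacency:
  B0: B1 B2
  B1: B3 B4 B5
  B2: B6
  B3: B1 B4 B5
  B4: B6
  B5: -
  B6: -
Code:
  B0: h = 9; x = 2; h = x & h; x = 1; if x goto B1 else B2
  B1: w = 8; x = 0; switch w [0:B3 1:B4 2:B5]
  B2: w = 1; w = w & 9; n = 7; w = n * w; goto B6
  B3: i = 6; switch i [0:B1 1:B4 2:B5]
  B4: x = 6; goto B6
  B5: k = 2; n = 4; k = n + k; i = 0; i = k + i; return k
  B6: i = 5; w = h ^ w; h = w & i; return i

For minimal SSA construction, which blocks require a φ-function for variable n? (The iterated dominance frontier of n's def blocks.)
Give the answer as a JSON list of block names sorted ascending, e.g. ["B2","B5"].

Answer: ["B6"]

Derivation:
idom tree: B1←B0 B2←B0 B3←B1 B4←B1 B5←B1 B6←B0
Dom∩ at merges:
  B1: preds {B0,B3}: {B0} ∩ {B0,B1,B3} = {B0}; idom=B0
  B4: preds {B1,B3}: {B0,B1} ∩ {B0,B1,B3} = {B0,B1}; idom=B1
  B5: preds {B1,B3}: {B0,B1} ∩ {B0,B1,B3} = {B0,B1}; idom=B1
  B6: preds {B2,B4}: {B0,B2} ∩ {B0,B1,B4} = {B0}; idom=B0

DF derivation:
  B1←B0: walk · to B0
  B1←B3: walk B3→B1 to B0
  B4←B1: walk · to B1
  B4←B3: walk B3 to B1
  B5←B1: walk · to B1
  B5←B3: walk B3 to B1
  B6←B2: walk B2 to B0
  B6←B4: walk B4→B1 to B0
  B0: DF=∅
  B1: DF={B1,B6}
  B2: DF={B6}
  B3: DF={B1,B4,B5}
  B4: DF={B6}
  B5: DF=∅
  B6: DF=∅

φ for n: defs {B2,B5}
  DF⁺ = {B6}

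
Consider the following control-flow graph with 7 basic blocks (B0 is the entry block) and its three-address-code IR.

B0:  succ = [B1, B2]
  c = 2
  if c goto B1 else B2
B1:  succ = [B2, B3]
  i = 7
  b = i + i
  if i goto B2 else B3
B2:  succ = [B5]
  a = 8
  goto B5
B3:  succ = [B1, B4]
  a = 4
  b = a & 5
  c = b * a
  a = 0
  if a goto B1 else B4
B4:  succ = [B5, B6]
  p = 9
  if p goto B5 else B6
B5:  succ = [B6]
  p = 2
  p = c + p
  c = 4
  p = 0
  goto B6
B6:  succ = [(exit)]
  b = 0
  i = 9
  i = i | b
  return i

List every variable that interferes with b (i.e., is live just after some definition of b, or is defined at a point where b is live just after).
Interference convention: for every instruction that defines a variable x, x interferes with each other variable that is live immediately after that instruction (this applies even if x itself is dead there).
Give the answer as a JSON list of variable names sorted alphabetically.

Block summaries:
  B0: def={c} ue=∅
  B1: def={b,i} ue=∅
  B2: def={a} ue=∅
  B3: def={a,b,c} ue=∅
  B4: def={p} ue=∅
  B5: def={c,p} ue={c}
  B6: def={b,i} ue=∅

Live sets:
  live B0: ∅→{c}
  live B1: {c}→{c}
  live B2: {c}→{c}
  live B3: ∅→{c}
  live B4: {c}→{c}
  live B5: {c}→∅
  live B6: ∅→∅

Conflict graph:
  a: {b,c}
  b: {a,c,i}
  c: {a,b,i,p}
  i: {b,c}
  p: {c}

N(b) = ["a", "c", "i"]

Answer: ["a", "c", "i"]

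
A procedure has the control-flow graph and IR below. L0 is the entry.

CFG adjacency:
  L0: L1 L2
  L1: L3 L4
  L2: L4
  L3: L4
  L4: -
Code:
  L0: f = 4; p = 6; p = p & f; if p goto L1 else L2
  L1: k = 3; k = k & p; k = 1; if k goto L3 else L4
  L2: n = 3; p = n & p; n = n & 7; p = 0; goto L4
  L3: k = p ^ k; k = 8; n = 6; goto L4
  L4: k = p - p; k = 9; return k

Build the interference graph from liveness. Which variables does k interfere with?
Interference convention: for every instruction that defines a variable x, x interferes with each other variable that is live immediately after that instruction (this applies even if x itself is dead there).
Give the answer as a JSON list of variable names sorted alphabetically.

Answer: ["p"]

Analysis:
Per-block:
  L0 def {f,p} use ∅
  L1 def {k} use {p}
  L2 def {n,p} use {p}
  L3 def {k,n} use {k,p}
  L4 def {k} use {p}

Backward fixpoint:
  L0: in=∅ out={p}
  L1: in={p} out={k,p}
  L2: in={p} out={p}
  L3: in={k,p} out={p}
  L4: in={p} out=∅

Conflict graph:
  f — {p}
  k — {p}
  n — {p}
  p — {f,k,n}

N(k) = ["p"]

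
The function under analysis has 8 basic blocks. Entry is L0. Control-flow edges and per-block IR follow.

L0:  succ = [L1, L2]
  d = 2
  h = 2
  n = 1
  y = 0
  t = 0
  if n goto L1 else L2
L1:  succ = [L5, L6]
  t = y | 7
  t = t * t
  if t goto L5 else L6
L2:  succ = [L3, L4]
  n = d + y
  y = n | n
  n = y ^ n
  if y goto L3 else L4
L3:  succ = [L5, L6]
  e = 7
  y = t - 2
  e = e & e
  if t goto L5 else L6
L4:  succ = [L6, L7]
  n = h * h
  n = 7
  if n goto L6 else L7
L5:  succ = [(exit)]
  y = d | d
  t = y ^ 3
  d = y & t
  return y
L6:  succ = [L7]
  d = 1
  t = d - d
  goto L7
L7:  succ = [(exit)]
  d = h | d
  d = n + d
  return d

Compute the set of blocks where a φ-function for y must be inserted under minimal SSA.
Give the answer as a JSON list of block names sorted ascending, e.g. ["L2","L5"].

Answer: ["L5", "L6", "L7"]

Derivation:
idom tree: L1←L0 L2←L0 L3←L2 L4←L2 L5←L0 L6←L0 L7←L0
Dom∩ at merges:
  L5: preds {L1,L3}: {L0,L1} ∩ {L0,L2,L3} = {L0}; idom=L0
  L6: preds {L1,L3,L4}: {L0,L1} ∩ {L0,L2,L3} ∩ {L0,L2,L4} = {L0}; idom=L0
  L7: preds {L4,L6}: {L0,L2,L4} ∩ {L0,L6} = {L0}; idom=L0

DF walk-up:
  L5←L1: walk L1 to L0
  L5←L3: walk L3→L2 to L0
  L6←L1: walk L1 to L0
  L6←L3: walk L3→L2 to L0
  L6←L4: walk L4→L2 to L0
  L7←L4: walk L4→L2 to L0
  L7←L6: walk L6 to L0
  DF(L0)=∅
  DF(L1)={L5,L6}
  DF(L2)={L5,L6,L7}
  DF(L3)={L5,L6}
  DF(L4)={L6,L7}
  DF(L5)=∅
  DF(L6)={L7}
  DF(L7)=∅

φ for y: defs {L0,L2,L3,L5}
  DF⁺ = {L5,L6,L7}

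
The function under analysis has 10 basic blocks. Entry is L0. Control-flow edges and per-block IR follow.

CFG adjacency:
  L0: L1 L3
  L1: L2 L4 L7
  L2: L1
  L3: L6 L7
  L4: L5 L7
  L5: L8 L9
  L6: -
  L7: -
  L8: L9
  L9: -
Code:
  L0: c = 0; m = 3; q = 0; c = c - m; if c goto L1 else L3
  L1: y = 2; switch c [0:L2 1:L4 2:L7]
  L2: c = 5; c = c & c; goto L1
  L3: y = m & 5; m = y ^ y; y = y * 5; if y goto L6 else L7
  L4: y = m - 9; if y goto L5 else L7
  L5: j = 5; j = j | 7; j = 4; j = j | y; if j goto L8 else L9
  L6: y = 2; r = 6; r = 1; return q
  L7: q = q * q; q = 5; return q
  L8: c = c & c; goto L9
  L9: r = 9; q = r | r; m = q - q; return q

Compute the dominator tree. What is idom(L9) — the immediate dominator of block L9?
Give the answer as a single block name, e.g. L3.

Answer: L5

Working:
idom tree: L1←L0 L2←L1 L3←L0 L4←L1 L5←L4 L6←L3 L7←L0 L8←L5 L9←L5
Dom∩ at merges:
  L1: preds {L0,L2}: {L0} ∩ {L0,L1,L2} = {L0}; idom=L0
  L7: preds {L1,L3,L4}: {L0,L1} ∩ {L0,L3} ∩ {L0,L1,L4} = {L0}; idom=L0
  L9: preds {L5,L8}: {L0,L1,L4,L5} ∩ {L0,L1,L4,L5,L8} = {L0,L1,L4,L5}; idom=L5

idom(L9) = L5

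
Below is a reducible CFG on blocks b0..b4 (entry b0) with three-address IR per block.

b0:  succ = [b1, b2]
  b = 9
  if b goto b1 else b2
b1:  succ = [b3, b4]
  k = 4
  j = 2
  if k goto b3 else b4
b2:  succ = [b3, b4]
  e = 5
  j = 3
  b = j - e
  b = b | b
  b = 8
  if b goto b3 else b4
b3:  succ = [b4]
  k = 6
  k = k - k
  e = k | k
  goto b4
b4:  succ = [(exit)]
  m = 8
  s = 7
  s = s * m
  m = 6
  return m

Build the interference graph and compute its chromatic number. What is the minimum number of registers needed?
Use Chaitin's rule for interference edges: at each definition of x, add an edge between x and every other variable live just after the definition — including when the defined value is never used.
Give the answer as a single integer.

Answer: 2

Derivation:
def/use:
  b0: {b} / ∅
  b1: {j,k} / ∅
  b2: {b,e,j} / ∅
  b3: {e,k} / ∅
  b4: {m,s} / ∅

Live sets:
  b0 li=∅ lo=∅
  b1 li=∅ lo=∅
  b2 li=∅ lo=∅
  b3 li=∅ lo=∅
  b4 li=∅ lo=∅

Conflict graph:
  b — ∅
  e — {j}
  j — {e,k}
  k — {j}
  m — {s}
  s — {m}

Colouring:
  {e,j} pairwise interfere (2-clique) ⇒ χ ≥ 2
  2-colouring: R0={b,j,m}  R1={e,k,s}
  χ = 2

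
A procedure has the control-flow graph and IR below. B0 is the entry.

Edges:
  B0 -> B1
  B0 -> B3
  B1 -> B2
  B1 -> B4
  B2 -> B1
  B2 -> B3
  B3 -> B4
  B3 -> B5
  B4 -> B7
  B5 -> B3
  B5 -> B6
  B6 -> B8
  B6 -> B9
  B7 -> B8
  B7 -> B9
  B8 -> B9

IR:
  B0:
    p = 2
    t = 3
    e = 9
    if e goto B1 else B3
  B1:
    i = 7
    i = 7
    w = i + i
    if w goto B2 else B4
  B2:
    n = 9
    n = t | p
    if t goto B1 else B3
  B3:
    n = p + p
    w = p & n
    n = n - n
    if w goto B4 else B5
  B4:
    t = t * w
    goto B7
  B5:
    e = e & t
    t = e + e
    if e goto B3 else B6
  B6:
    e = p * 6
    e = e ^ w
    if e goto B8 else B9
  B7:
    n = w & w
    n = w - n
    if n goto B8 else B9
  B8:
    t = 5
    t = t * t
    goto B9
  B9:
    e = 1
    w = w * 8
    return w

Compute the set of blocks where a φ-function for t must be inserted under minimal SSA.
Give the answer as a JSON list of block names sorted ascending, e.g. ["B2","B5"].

Answer: ["B3", "B4", "B8", "B9"]

Analysis:
idom tree: B1←B0 B2←B1 B3←B0 B4←B0 B5←B3 B6←B5 B7←B4 B8←B0 B9←B0
Join-block Dom:
  B1: preds {B0,B2}: {B0} ∩ {B0,B1,B2} = {B0}; idom=B0
  B3: preds {B0,B2,B5}: {B0} ∩ {B0,B1,B2} ∩ {B0,B3,B5} = {B0}; idom=B0
  B4: preds {B1,B3}: {B0,B1} ∩ {B0,B3} = {B0}; idom=B0
  B8: preds {B6,B7}: {B0,B3,B5,B6} ∩ {B0,B4,B7} = {B0}; idom=B0
  B9: preds {B6,B7,B8}: {B0,B3,B5,B6} ∩ {B0,B4,B7} ∩ {B0,B8} = {B0}; idom=B0

DF derivation:
  B1←B0: walk · to B0
  B1←B2: walk B2→B1 to B0
  B3←B0: walk · to B0
  B3←B2: walk B2→B1 to B0
  B3←B5: walk B5→B3 to B0
  B4←B1: walk B1 to B0
  B4←B3: walk B3 to B0
  B8←B6: walk B6→B5→B3 to B0
  B8←B7: walk B7→B4 to B0
  B9←B6: walk B6→B5→B3 to B0
  B9←B7: walk B7→B4 to B0
  B9←B8: walk B8 to B0
  DF(B0)=∅
  DF(B1)={B1,B3,B4}
  DF(B2)={B1,B3}
  DF(B3)={B3,B4,B8,B9}
  DF(B4)={B8,B9}
  DF(B5)={B3,B8,B9}
  DF(B6)={B8,B9}
  DF(B7)={B8,B9}
  DF(B8)={B9}
  DF(B9)=∅

φ for t: defs {B0,B4,B5,B8}
  DF⁺ = {B3,B4,B8,B9}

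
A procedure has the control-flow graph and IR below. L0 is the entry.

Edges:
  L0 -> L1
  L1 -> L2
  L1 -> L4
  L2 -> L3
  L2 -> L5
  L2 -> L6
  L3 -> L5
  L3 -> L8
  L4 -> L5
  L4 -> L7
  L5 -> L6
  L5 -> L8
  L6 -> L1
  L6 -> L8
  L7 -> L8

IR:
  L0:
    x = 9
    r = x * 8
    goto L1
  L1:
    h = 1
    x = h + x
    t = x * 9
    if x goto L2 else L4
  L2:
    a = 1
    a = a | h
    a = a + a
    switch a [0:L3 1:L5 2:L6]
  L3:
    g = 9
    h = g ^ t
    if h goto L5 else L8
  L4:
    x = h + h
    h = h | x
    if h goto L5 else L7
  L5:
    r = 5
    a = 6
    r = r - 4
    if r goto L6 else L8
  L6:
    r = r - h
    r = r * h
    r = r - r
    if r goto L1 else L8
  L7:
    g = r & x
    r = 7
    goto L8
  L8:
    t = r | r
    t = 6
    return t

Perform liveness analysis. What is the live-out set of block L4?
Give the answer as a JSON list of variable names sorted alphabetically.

def/use:
  L0: def={r,x} ue=∅
  L1: def={h,t,x} ue={x}
  L2: def={a} ue={h}
  L3: def={g,h} ue={t}
  L4: def={h,x} ue={h}
  L5: def={a,r} ue=∅
  L6: def={r} ue={h,r}
  L7: def={g,r} ue={r,x}
  L8: def={t} ue={r}

Live sets:
  L0 li=∅ lo={r,x}
  L1 li={r,x} lo={h,r,t,x}
  L2 li={h,r,t,x} lo={h,r,t,x}
  L3 li={r,t,x} lo={h,r,x}
  L4 li={h,r} lo={h,r,x}
  L5 li={h,x} lo={h,r,x}
  L6 li={h,r,x} lo={r,x}
  L7 li={r,x} lo={r}
  L8 li={r} lo=∅

live-out(L4) = ["h", "r", "x"]

Answer: ["h", "r", "x"]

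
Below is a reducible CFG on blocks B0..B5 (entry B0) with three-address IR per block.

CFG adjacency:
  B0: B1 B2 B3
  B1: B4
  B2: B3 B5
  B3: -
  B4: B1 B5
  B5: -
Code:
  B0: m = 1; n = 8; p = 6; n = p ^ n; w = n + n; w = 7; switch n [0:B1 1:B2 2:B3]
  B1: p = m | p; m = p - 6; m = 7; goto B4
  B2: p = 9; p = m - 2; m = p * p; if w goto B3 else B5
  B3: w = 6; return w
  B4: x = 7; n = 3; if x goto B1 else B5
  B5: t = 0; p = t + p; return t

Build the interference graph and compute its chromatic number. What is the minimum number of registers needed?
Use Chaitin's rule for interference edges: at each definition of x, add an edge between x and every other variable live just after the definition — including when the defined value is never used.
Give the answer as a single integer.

Answer: 4

Derivation:
def/use:
  B0 def {m,n,p,w} use ∅
  B1 def {m,p} use {m,p}
  B2 def {m,p} use {m,w}
  B3 def {w} use ∅
  B4 def {n,x} use ∅
  B5 def {p,t} use {p}

Live sets:
  live B0: ∅→{m,p,w}
  live B1: {m,p}→{m,p}
  live B2: {m,w}→{p}
  live B3: ∅→∅
  live B4: {m,p}→{m,p}
  live B5: {p}→∅

Interference:
  m — {n,p,w,x}
  n — {m,p,w,x}
  p — {m,n,t,w,x}
  t — {p}
  w — {m,n,p}
  x — {m,n,p}

Colouring:
  lower bound: {m,n,p,w} mutually conflict ⇒ χ ≥ 4
  assign m→c1 n→c2 p→c0 t→c1 w→c3 x→c3 — no edge inside a register ⇒ χ ≤ 4
  χ = 4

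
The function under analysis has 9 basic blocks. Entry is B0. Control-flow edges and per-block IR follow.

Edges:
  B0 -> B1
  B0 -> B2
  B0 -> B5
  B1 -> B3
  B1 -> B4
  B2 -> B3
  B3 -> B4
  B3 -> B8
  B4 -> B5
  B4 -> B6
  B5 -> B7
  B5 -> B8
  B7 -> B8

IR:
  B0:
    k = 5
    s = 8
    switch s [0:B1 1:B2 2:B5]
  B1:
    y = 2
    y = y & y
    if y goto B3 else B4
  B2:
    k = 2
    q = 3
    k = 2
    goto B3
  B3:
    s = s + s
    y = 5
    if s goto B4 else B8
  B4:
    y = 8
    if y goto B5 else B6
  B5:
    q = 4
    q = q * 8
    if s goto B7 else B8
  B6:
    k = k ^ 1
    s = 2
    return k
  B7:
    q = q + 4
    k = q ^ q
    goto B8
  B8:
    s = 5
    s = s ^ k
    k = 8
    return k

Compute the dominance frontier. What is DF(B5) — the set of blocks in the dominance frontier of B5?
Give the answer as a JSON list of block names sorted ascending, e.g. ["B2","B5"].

idom tree: B1←B0 B2←B0 B3←B0 B4←B0 B5←B0 B6←B4 B7←B5 B8←B0
Dom at joins:
  B3: preds {B1,B2}: {B0,B1} ∩ {B0,B2} = {B0}; idom=B0
  B4: preds {B1,B3}: {B0,B1} ∩ {B0,B3} = {B0}; idom=B0
  B5: preds {B0,B4}: {B0} ∩ {B0,B4} = {B0}; idom=B0
  B8: preds {B3,B5,B7}: {B0,B3} ∩ {B0,B5} ∩ {B0,B5,B7} = {B0}; idom=B0

Frontier:
  B3←B1: walk B1 to B0
  B3←B2: walk B2 to B0
  B4←B1: walk B1 to B0
  B4←B3: walk B3 to B0
  B5←B0: walk · to B0
  B5←B4: walk B4 to B0
  B8←B3: walk B3 to B0
  B8←B5: walk B5 to B0
  B8←B7: walk B7→B5 to B0
  B0 → ∅
  B1 → {B3,B4}
  B2 → {B3}
  B3 → {B4,B8}
  B4 → {B5}
  B5 → {B8}
  B6 → ∅
  B7 → {B8}
  B8 → ∅

DF(B5) = ["B8"]

Answer: ["B8"]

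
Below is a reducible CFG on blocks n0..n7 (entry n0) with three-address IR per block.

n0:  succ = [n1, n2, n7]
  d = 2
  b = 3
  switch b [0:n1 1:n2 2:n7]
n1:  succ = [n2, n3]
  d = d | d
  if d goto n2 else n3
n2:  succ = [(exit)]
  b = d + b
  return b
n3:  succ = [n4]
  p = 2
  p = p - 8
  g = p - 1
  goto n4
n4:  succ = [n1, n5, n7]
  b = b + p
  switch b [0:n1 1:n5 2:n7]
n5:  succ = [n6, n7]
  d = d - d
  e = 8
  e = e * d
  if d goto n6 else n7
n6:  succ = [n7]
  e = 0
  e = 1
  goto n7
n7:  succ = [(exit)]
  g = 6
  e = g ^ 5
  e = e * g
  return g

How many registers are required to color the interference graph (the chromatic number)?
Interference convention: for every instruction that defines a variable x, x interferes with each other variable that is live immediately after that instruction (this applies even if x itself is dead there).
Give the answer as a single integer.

Answer: 4

Derivation:
Block summaries:
  n0: {b,d} / ∅
  n1: {d} / {d}
  n2: {b} / {b,d}
  n3: {g,p} / ∅
  n4: {b} / {b,p}
  n5: {d,e} / {d}
  n6: {e} / ∅
  n7: {e,g} / ∅

Backward fixpoint:
  n0 li=∅ lo={b,d}
  n1 li={b,d} lo={b,d}
  n2 li={b,d} lo=∅
  n3 li={b,d} lo={b,d,p}
  n4 li={b,d,p} lo={b,d}
  n5 li={d} lo=∅
  n6 li=∅ lo=∅
  n7 li=∅ lo=∅

Conflict graph:
  b: {d,g,p}
  d: {b,e,g,p}
  e: {d,g}
  g: {b,d,e,p}
  p: {b,d,g}

Colouring:
  lower bound: {b,d,g,p} mutually conflict ⇒ χ ≥ 4
  4-colouring: c0={d}  c1={g}  c2={b,e}  c3={p}
  χ = 4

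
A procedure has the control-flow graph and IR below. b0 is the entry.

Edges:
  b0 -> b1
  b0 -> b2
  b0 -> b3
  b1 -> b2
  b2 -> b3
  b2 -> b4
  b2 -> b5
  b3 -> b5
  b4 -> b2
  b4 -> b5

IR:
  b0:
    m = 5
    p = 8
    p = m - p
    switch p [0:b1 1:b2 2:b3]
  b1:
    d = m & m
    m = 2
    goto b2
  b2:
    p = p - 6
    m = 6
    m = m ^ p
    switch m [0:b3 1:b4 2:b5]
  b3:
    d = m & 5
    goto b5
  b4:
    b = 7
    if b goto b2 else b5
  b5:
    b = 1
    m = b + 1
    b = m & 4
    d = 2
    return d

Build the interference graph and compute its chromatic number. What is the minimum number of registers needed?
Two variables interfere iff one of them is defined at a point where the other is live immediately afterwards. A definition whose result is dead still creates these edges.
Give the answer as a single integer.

def/use:
  b0 def {m,p} use ∅
  b1 def {d,m} use {m}
  b2 def {m,p} use {p}
  b3 def {d} use {m}
  b4 def {b} use ∅
  b5 def {b,d,m} use ∅

Live sets:
  live b0: ∅→{m,p}
  live b1: {m,p}→{p}
  live b2: {p}→{m,p}
  live b3: {m}→∅
  live b4: {p}→{p}
  live b5: ∅→∅

Conflict graph:
  b: {p}
  d: {p}
  m: {p}
  p: {b,d,m}

Registers:
  clique {b,p} ⇒ need ≥ 2
  assign b→r1 d→r1 m→r1 p→r0 — no edge inside a register ⇒ χ ≤ 2
  χ = 2

Answer: 2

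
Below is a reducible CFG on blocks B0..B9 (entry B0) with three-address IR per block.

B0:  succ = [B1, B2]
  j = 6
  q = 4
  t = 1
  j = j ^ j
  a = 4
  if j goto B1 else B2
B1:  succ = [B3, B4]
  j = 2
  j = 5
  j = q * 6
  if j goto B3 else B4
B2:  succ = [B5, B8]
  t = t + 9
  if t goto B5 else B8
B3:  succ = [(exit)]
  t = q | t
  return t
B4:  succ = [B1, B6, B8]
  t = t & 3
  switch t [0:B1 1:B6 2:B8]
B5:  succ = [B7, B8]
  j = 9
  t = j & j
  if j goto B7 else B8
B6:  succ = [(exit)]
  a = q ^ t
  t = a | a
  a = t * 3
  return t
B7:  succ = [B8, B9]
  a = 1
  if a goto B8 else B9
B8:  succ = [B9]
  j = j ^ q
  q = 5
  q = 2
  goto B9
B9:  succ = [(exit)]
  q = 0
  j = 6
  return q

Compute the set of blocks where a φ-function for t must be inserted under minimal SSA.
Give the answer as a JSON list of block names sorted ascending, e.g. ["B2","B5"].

idom tree: B1←B0 B2←B0 B3←B1 B4←B1 B5←B2 B6←B4 B7←B5 B8←B0 B9←B0
Dom∩ at merges:
  B1: preds {B0,B4}: {B0} ∩ {B0,B1,B4} = {B0}; idom=B0
  B8: preds {B2,B4,B5,B7}: {B0,B2} ∩ {B0,B1,B4} ∩ {B0,B2,B5} ∩ {B0,B2,B5,B7} = {B0}; idom=B0
  B9: preds {B7,B8}: {B0,B2,B5,B7} ∩ {B0,B8} = {B0}; idom=B0

Frontier:
  join B1 pred B0: · stop@B0
  join B1 pred B4: B4→B1 stop@B0
  join B8 pred B2: B2 stop@B0
  join B8 pred B4: B4→B1 stop@B0
  join B8 pred B5: B5→B2 stop@B0
  join B8 pred B7: B7→B5→B2 stop@B0
  join B9 pred B7: B7→B5→B2 stop@B0
  join B9 pred B8: B8 stop@B0
  B0 → ∅
  B1 → {B1,B8}
  B2 → {B8,B9}
  B3 → ∅
  B4 → {B1,B8}
  B5 → {B8,B9}
  B6 → ∅
  B7 → {B8,B9}
  B8 → {B9}
  B9 → ∅

φ for t: defs {B0,B2,B3,B4,B5,B6}
  DF⁺ = {B1,B8,B9}

Answer: ["B1", "B8", "B9"]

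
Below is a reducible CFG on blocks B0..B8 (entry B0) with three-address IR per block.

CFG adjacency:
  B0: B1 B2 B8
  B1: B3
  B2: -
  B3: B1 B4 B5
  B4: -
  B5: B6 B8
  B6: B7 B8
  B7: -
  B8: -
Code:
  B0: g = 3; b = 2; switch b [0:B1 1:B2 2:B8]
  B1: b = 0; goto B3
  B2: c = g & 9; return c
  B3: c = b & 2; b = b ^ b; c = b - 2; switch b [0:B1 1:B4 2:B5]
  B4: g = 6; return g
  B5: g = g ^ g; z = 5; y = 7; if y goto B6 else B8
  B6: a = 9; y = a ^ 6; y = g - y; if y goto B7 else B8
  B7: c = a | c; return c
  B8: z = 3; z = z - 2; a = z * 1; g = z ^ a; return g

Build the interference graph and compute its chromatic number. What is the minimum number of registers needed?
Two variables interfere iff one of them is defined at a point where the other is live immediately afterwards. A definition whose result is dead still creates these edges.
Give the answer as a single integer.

Answer: 4

Working:
def/use:
  B0: {b,g} / ∅
  B1: {b} / ∅
  B2: {c} / {g}
  B3: {b,c} / {b}
  B4: {g} / ∅
  B5: {g,y,z} / {g}
  B6: {a,y} / {g}
  B7: {c} / {a,c}
  B8: {a,g,z} / ∅

Backward fixpoint:
  B0 li=∅ lo={g}
  B1 li={g} lo={b,g}
  B2 li={g} lo=∅
  B3 li={b,g} lo={c,g}
  B4 li=∅ lo=∅
  B5 li={c,g} lo={c,g}
  B6 li={c,g} lo={a,c}
  B7 li={a,c} lo=∅
  B8 li=∅ lo=∅

Interference:
  a: {c,g,y,z}
  b: {c,g}
  c: {a,b,g,y,z}
  g: {a,b,c,y,z}
  y: {a,c,g}
  z: {a,c,g}

Colouring:
  clique {a,c,g,y} ⇒ need ≥ 4
  4-colouring: R0={c}  R1={g}  R2={a,b}  R3={y,z}
  χ = 4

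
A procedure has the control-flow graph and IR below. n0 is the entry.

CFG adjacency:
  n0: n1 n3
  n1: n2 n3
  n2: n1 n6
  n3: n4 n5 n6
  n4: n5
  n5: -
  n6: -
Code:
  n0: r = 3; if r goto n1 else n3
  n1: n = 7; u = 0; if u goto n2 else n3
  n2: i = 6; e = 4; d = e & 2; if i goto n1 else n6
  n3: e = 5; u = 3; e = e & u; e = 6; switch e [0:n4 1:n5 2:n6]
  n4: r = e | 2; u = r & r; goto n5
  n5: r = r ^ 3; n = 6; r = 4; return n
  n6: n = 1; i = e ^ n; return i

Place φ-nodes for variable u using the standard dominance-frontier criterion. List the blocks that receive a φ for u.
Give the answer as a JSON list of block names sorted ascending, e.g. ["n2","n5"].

idom tree: n1←n0 n2←n1 n3←n0 n4←n3 n5←n3 n6←n0
Dom at joins:
  n1: preds {n0,n2}: {n0} ∩ {n0,n1,n2} = {n0}; idom=n0
  n3: preds {n0,n1}: {n0} ∩ {n0,n1} = {n0}; idom=n0
  n5: preds {n3,n4}: {n0,n3} ∩ {n0,n3,n4} = {n0,n3}; idom=n3
  n6: preds {n2,n3}: {n0,n1,n2} ∩ {n0,n3} = {n0}; idom=n0

DF walk-up:
  n1←n0: walk · to n0
  n1←n2: walk n2→n1 to n0
  n3←n0: walk · to n0
  n3←n1: walk n1 to n0
  n5←n3: walk · to n3
  n5←n4: walk n4 to n3
  n6←n2: walk n2→n1 to n0
  n6←n3: walk n3 to n0
  n0: DF=∅
  n1: DF={n1,n3,n6}
  n2: DF={n1,n6}
  n3: DF={n6}
  n4: DF={n5}
  n5: DF=∅
  n6: DF=∅

φ for u: defs {n1,n3,n4}
  DF⁺ = {n1,n3,n5,n6}

Answer: ["n1", "n3", "n5", "n6"]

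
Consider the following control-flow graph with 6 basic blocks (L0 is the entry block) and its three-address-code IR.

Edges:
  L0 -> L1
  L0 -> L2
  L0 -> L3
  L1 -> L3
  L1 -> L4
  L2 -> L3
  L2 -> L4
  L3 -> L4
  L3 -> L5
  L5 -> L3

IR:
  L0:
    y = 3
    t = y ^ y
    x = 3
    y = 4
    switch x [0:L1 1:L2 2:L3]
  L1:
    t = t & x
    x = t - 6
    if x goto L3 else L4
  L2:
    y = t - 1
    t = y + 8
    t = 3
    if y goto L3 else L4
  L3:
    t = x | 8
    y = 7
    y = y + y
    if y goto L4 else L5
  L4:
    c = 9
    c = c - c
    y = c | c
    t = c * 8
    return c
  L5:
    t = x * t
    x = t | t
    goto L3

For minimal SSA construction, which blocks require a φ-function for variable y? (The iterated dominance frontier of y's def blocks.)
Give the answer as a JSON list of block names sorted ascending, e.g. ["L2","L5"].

Answer: ["L3", "L4"]

Analysis:
idom tree: L1←L0 L2←L0 L3←L0 L4←L0 L5←L3
Dom at joins:
  L3: preds {L0,L1,L2,L5}: {L0} ∩ {L0,L1} ∩ {L0,L2} ∩ {L0,L3,L5} = {L0}; idom=L0
  L4: preds {L1,L2,L3}: {L0,L1} ∩ {L0,L2} ∩ {L0,L3} = {L0}; idom=L0

DF walk-up:
  L3←L0: walk · to L0
  L3←L1: walk L1 to L0
  L3←L2: walk L2 to L0
  L3←L5: walk L5→L3 to L0
  L4←L1: walk L1 to L0
  L4←L2: walk L2 to L0
  L4←L3: walk L3 to L0
  L0 → ∅
  L1 → {L3,L4}
  L2 → {L3,L4}
  L3 → {L3,L4}
  L4 → ∅
  L5 → {L3}

φ for y: defs {L0,L2,L3,L4}
  DF⁺ = {L3,L4}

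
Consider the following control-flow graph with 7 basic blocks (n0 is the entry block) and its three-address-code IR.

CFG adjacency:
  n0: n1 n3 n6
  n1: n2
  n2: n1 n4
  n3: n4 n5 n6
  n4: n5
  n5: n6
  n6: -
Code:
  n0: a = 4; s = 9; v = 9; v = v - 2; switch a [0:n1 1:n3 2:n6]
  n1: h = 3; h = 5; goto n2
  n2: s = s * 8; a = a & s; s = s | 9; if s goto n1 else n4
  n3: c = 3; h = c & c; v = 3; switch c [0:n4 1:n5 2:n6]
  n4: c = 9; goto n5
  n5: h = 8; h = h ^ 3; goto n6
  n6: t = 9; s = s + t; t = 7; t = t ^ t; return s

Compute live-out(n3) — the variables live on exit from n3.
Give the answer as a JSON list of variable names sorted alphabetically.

Answer: ["s"]

Derivation:
def/use:
  n0: {a,s,v} / ∅
  n1: {h} / ∅
  n2: {a,s} / {a,s}
  n3: {c,h,v} / ∅
  n4: {c} / ∅
  n5: {h} / ∅
  n6: {s,t} / {s}

Backward fixpoint:
  n0: in=∅ out={a,s}
  n1: in={a,s} out={a,s}
  n2: in={a,s} out={a,s}
  n3: in={s} out={s}
  n4: in={s} out={s}
  n5: in={s} out={s}
  n6: in={s} out=∅

live-out(n3) = ["s"]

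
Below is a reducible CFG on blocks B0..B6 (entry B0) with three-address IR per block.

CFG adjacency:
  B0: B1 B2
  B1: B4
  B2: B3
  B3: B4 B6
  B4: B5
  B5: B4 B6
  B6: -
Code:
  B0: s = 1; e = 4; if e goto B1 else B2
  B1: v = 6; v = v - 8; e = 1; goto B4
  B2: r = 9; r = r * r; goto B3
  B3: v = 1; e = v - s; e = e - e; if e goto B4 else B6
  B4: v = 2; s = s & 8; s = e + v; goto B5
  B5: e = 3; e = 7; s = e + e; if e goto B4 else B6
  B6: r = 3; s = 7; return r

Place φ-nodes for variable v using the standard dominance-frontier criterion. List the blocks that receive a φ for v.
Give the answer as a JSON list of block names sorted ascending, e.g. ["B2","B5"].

Answer: ["B4", "B6"]

Working:
idom tree: B1←B0 B2←B0 B3←B2 B4←B0 B5←B4 B6←B0
Dom at joins:
  B4: preds {B1,B3,B5}: {B0,B1} ∩ {B0,B2,B3} ∩ {B0,B4,B5} = {B0}; idom=B0
  B6: preds {B3,B5}: {B0,B2,B3} ∩ {B0,B4,B5} = {B0}; idom=B0

DF derivation:
  B4←B1: walk B1 to B0
  B4←B3: walk B3→B2 to B0
  B4←B5: walk B5→B4 to B0
  B6←B3: walk B3→B2 to B0
  B6←B5: walk B5→B4 to B0
  B0 → ∅
  B1 → {B4}
  B2 → {B4,B6}
  B3 → {B4,B6}
  B4 → {B4,B6}
  B5 → {B4,B6}
  B6 → ∅

φ for v: defs {B1,B3,B4}
  DF⁺ = {B4,B6}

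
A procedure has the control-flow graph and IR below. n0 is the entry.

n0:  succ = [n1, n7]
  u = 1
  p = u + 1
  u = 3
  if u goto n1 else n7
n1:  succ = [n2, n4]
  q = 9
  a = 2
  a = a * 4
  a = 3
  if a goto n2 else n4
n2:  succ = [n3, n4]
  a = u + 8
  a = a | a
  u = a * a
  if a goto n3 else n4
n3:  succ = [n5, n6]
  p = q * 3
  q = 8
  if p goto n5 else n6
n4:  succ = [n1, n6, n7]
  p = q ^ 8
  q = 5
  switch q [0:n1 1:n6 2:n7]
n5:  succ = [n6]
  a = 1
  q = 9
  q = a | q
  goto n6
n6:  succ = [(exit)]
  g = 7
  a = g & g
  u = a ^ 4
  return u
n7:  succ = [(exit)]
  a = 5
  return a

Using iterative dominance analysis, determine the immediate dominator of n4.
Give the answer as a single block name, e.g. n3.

Answer: n1

Analysis:
idom tree: n1←n0 n2←n1 n3←n2 n4←n1 n5←n3 n6←n1 n7←n0
Dom at joins:
  n1: preds {n0,n4}: {n0} ∩ {n0,n1,n4} = {n0}; idom=n0
  n4: preds {n1,n2}: {n0,n1} ∩ {n0,n1,n2} = {n0,n1}; idom=n1
  n6: preds {n3,n4,n5}: {n0,n1,n2,n3} ∩ {n0,n1,n4} ∩ {n0,n1,n2,n3,n5} = {n0,n1}; idom=n1
  n7: preds {n0,n4}: {n0} ∩ {n0,n1,n4} = {n0}; idom=n0

idom(n4) = n1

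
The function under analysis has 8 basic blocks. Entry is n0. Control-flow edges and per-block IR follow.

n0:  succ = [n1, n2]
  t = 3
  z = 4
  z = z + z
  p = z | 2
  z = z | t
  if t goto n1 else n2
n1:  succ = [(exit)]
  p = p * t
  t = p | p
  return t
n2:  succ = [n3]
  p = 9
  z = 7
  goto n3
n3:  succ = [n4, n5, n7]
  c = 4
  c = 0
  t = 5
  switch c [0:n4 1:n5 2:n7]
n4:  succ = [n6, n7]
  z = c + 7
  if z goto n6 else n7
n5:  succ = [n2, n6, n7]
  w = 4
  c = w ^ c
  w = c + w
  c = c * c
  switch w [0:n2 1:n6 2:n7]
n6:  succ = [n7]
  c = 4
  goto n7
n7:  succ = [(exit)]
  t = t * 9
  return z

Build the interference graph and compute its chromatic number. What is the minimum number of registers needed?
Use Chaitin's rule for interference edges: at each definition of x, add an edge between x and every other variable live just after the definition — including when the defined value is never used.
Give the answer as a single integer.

Answer: 4

Working:
Block summaries:
  n0: def={p,t,z} ue=∅
  n1: def={p,t} ue={p,t}
  n2: def={p,z} ue=∅
  n3: def={c,t} ue=∅
  n4: def={z} ue={c}
  n5: def={c,w} ue={c}
  n6: def={c} ue=∅
  n7: def={t} ue={t,z}

Liveness:
  live n0: ∅→{p,t}
  live n1: {p,t}→∅
  live n2: ∅→{z}
  live n3: {z}→{c,t,z}
  live n4: {c,t}→{t,z}
  live n5: {c,t,z}→{t,z}
  live n6: {t,z}→{t,z}
  live n7: {t,z}→∅

Interference:
  c↔{t,w,z}
  p↔{t,z}
  t↔{c,p,w,z}
  w↔{c,t,z}
  z↔{c,p,t,w}

Registers:
  {c,t,w,z} pairwise interfere (4-clique) ⇒ χ ≥ 4
  4-colouring: R0={t}  R1={z}  R2={c,p}  R3={w}
  χ = 4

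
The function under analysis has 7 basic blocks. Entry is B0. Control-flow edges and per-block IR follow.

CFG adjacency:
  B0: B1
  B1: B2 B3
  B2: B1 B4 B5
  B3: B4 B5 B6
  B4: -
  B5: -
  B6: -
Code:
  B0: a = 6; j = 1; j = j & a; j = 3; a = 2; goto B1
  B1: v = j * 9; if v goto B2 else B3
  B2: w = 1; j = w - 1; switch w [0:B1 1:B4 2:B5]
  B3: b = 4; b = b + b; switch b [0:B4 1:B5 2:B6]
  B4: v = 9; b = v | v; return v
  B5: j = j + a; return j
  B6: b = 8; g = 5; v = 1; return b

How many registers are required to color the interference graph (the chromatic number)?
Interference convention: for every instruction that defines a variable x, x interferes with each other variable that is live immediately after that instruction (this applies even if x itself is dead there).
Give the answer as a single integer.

Answer: 4

Working:
Per-block:
  B0 def {a,j} use ∅
  B1 def {v} use {j}
  B2 def {j,w} use ∅
  B3 def {b} use ∅
  B4 def {b,v} use ∅
  B5 def {j} use {a,j}
  B6 def {b,g,v} use ∅

Liveness:
  B0 li=∅ lo={a,j}
  B1 li={a,j} lo={a,j}
  B2 li={a} lo={a,j}
  B3 li={a,j} lo={a,j}
  B4 li=∅ lo=∅
  B5 li={a,j} lo=∅
  B6 li=∅ lo=∅

Conflict graph:
  a — {b,j,v,w}
  b — {a,g,j,v}
  g — {b}
  j — {a,b,v,w}
  v — {a,b,j}
  w — {a,j}

Colouring:
  {a,b,j,v} pairwise interfere (4-clique) ⇒ χ ≥ 4
  4-colouring: c0={a,g}  c1={b,w}  c2={j}  c3={v}
  χ = 4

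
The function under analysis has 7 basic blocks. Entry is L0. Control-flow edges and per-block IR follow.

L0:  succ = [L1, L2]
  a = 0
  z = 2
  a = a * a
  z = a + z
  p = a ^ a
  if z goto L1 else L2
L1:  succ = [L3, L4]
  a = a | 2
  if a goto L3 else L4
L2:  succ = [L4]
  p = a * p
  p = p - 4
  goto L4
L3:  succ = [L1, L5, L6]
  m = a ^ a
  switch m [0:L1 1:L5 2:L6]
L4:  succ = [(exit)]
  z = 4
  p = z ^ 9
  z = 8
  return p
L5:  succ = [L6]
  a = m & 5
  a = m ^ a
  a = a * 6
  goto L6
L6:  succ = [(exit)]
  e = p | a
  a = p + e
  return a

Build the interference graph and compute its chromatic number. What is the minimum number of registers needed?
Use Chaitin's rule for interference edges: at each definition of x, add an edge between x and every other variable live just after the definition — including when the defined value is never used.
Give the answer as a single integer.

Answer: 3

Working:
Block summaries:
  L0: {a,p,z} / ∅
  L1: {a} / {a}
  L2: {p} / {a,p}
  L3: {m} / {a}
  L4: {p,z} / ∅
  L5: {a} / {m}
  L6: {a,e} / {a,p}

Liveness:
  L0 li=∅ lo={a,p}
  L1 li={a,p} lo={a,p}
  L2 li={a,p} lo=∅
  L3 li={a,p} lo={a,m,p}
  L4 li=∅ lo=∅
  L5 li={m,p} lo={a,p}
  L6 li={a,p} lo=∅

Conflict graph:
  a↔{m,p,z}
  e↔{p}
  m↔{a,p}
  p↔{a,e,m,z}
  z↔{a,p}

Colouring:
  lower bound: {a,m,p} mutually conflict ⇒ χ ≥ 3
  3-colouring: R0={p}  R1={a,e}  R2={m,z}
  χ = 3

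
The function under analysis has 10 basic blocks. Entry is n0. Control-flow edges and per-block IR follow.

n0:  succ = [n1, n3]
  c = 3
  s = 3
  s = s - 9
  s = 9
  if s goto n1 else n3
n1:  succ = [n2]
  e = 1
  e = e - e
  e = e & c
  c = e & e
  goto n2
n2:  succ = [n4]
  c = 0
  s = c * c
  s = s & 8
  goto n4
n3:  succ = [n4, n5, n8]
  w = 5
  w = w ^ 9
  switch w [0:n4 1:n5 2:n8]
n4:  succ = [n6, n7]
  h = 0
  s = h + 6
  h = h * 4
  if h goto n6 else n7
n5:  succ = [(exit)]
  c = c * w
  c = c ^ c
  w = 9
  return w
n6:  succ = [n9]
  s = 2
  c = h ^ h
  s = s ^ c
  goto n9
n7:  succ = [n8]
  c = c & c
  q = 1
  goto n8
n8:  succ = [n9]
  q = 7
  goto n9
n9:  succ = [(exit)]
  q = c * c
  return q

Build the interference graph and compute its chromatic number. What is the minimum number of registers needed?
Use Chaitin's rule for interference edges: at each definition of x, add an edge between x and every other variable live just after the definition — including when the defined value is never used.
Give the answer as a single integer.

Answer: 3

Analysis:
Block summaries:
  n0: {c,s} / ∅
  n1: {c,e} / {c}
  n2: {c,s} / ∅
  n3: {w} / ∅
  n4: {h,s} / ∅
  n5: {c,w} / {c,w}
  n6: {c,s} / {h}
  n7: {c,q} / {c}
  n8: {q} / ∅
  n9: {q} / {c}

Liveness:
  live n0: ∅→{c}
  live n1: {c}→∅
  live n2: ∅→{c}
  live n3: {c}→{c,w}
  live n4: {c}→{c,h}
  live n5: {c,w}→∅
  live n6: {h}→{c}
  live n7: {c}→{c}
  live n8: {c}→{c}
  live n9: {c}→∅

Interfere edges:
  c↔{e,h,q,s,w}
  e↔{c}
  h↔{c,s}
  q↔{c}
  s↔{c,h}
  w↔{c}

Registers:
  clique {c,h,s} ⇒ need ≥ 3
  assign c→r0 e→r1 h→r1 q→r1 s→r2 w→r1 — no edge inside a register ⇒ χ ≤ 3
  χ = 3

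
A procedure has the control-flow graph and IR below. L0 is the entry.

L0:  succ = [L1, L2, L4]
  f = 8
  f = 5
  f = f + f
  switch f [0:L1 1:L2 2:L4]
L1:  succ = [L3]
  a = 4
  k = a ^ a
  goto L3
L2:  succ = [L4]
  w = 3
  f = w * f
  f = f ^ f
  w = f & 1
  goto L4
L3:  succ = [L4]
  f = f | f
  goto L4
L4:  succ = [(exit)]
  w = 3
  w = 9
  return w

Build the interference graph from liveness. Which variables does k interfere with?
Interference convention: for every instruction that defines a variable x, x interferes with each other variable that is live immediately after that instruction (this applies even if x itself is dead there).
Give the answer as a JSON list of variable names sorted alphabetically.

Answer: ["f"]

Derivation:
Block summaries:
  L0: {f} / ∅
  L1: {a,k} / ∅
  L2: {f,w} / {f}
  L3: {f} / {f}
  L4: {w} / ∅

Live sets:
  L0: in=∅ out={f}
  L1: in={f} out={f}
  L2: in={f} out=∅
  L3: in={f} out=∅
  L4: in=∅ out=∅

Interfere edges:
  a — {f}
  f — {a,k,w}
  k — {f}
  w — {f}

N(k) = ["f"]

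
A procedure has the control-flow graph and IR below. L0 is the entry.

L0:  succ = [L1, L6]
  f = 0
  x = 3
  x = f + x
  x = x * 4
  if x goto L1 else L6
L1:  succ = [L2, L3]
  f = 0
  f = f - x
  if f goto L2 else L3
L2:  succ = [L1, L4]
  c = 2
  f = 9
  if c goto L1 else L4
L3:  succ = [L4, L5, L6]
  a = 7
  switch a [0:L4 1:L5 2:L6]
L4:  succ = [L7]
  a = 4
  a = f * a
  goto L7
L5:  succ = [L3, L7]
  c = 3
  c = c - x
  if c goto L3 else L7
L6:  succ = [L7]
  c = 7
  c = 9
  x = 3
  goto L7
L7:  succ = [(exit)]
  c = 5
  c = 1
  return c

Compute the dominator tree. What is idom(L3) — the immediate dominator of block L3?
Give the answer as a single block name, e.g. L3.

Answer: L1

Working:
idom tree: L1←L0 L2←L1 L3←L1 L4←L1 L5←L3 L6←L0 L7←L0
Dom∩ at merges:
  L1: preds {L0,L2}: {L0} ∩ {L0,L1,L2} = {L0}; idom=L0
  L3: preds {L1,L5}: {L0,L1} ∩ {L0,L1,L3,L5} = {L0,L1}; idom=L1
  L4: preds {L2,L3}: {L0,L1,L2} ∩ {L0,L1,L3} = {L0,L1}; idom=L1
  L6: preds {L0,L3}: {L0} ∩ {L0,L1,L3} = {L0}; idom=L0
  L7: preds {L4,L5,L6}: {L0,L1,L4} ∩ {L0,L1,L3,L5} ∩ {L0,L6} = {L0}; idom=L0

idom(L3) = L1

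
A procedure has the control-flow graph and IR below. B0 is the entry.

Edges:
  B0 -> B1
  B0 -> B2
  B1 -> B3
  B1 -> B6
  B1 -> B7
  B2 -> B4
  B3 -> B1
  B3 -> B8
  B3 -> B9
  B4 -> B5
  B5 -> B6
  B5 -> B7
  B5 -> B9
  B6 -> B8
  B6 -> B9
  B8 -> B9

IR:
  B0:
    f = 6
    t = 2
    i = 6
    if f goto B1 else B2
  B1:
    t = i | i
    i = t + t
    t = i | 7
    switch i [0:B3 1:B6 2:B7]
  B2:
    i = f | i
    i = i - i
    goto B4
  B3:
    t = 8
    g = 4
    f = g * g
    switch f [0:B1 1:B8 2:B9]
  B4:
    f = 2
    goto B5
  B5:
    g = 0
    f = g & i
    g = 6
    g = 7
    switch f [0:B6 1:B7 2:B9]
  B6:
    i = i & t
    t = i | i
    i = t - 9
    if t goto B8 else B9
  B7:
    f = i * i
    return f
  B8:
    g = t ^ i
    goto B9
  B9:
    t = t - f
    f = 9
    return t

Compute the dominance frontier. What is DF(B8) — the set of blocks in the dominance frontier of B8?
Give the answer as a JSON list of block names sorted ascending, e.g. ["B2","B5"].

idom tree: B1←B0 B2←B0 B3←B1 B4←B2 B5←B4 B6←B0 B7←B0 B8←B0 B9←B0
Join-block Dom:
  B1: preds {B0,B3}: {B0} ∩ {B0,B1,B3} = {B0}; idom=B0
  B6: preds {B1,B5}: {B0,B1} ∩ {B0,B2,B4,B5} = {B0}; idom=B0
  B7: preds {B1,B5}: {B0,B1} ∩ {B0,B2,B4,B5} = {B0}; idom=B0
  B8: preds {B3,B6}: {B0,B1,B3} ∩ {B0,B6} = {B0}; idom=B0
  B9: preds {B3,B5,B6,B8}: {B0,B1,B3} ∩ {B0,B2,B4,B5} ∩ {B0,B6} ∩ {B0,B8} = {B0}; idom=B0

DF derivation:
  join B1 pred B0: · stop@B0
  join B1 pred B3: B3→B1 stop@B0
  join B6 pred B1: B1 stop@B0
  join B6 pred B5: B5→B4→B2 stop@B0
  join B7 pred B1: B1 stop@B0
  join B7 pred B5: B5→B4→B2 stop@B0
  join B8 pred B3: B3→B1 stop@B0
  join B8 pred B6: B6 stop@B0
  join B9 pred B3: B3→B1 stop@B0
  join B9 pred B5: B5→B4→B2 stop@B0
  join B9 pred B6: B6 stop@B0
  join B9 pred B8: B8 stop@B0
  B0 → ∅
  B1 → {B1,B6,B7,B8,B9}
  B2 → {B6,B7,B9}
  B3 → {B1,B8,B9}
  B4 → {B6,B7,B9}
  B5 → {B6,B7,B9}
  B6 → {B8,B9}
  B7 → ∅
  B8 → {B9}
  B9 → ∅

DF(B8) = ["B9"]

Answer: ["B9"]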